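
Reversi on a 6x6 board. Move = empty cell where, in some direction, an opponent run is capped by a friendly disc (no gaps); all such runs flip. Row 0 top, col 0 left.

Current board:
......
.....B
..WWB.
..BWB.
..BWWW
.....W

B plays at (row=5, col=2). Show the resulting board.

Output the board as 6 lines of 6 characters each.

Answer: ......
.....B
..WWB.
..BWB.
..BBWW
..B..W

Derivation:
Place B at (5,2); scan 8 dirs for brackets.
Dir NW: first cell '.' (not opp) -> no flip
Dir N: first cell 'B' (not opp) -> no flip
Dir NE: opp run (4,3) capped by B -> flip
Dir W: first cell '.' (not opp) -> no flip
Dir E: first cell '.' (not opp) -> no flip
Dir SW: edge -> no flip
Dir S: edge -> no flip
Dir SE: edge -> no flip
All flips: (4,3)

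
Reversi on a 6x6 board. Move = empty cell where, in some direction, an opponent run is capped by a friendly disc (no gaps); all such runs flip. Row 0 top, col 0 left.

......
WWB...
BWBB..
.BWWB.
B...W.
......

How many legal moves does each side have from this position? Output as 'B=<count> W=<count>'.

Answer: B=9 W=8

Derivation:
-- B to move --
(0,0): flips 2 -> legal
(0,1): flips 2 -> legal
(0,2): flips 1 -> legal
(2,4): no bracket -> illegal
(3,0): flips 1 -> legal
(3,5): no bracket -> illegal
(4,1): flips 1 -> legal
(4,2): flips 1 -> legal
(4,3): flips 1 -> legal
(4,5): no bracket -> illegal
(5,3): no bracket -> illegal
(5,4): flips 1 -> legal
(5,5): flips 2 -> legal
B mobility = 9
-- W to move --
(0,1): no bracket -> illegal
(0,2): flips 2 -> legal
(0,3): flips 1 -> legal
(1,3): flips 2 -> legal
(1,4): flips 1 -> legal
(2,4): flips 3 -> legal
(2,5): no bracket -> illegal
(3,0): flips 2 -> legal
(3,5): flips 1 -> legal
(4,1): flips 1 -> legal
(4,2): no bracket -> illegal
(4,3): no bracket -> illegal
(4,5): no bracket -> illegal
(5,0): no bracket -> illegal
(5,1): no bracket -> illegal
W mobility = 8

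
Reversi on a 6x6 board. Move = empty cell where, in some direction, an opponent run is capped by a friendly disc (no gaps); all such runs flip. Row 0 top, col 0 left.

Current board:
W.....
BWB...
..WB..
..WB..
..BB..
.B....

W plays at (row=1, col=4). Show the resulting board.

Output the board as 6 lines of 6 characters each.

Answer: W.....
BWB.W.
..WW..
..WB..
..BB..
.B....

Derivation:
Place W at (1,4); scan 8 dirs for brackets.
Dir NW: first cell '.' (not opp) -> no flip
Dir N: first cell '.' (not opp) -> no flip
Dir NE: first cell '.' (not opp) -> no flip
Dir W: first cell '.' (not opp) -> no flip
Dir E: first cell '.' (not opp) -> no flip
Dir SW: opp run (2,3) capped by W -> flip
Dir S: first cell '.' (not opp) -> no flip
Dir SE: first cell '.' (not opp) -> no flip
All flips: (2,3)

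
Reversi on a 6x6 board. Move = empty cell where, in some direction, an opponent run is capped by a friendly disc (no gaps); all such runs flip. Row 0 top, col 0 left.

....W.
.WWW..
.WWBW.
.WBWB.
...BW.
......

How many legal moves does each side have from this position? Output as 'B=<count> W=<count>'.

-- B to move --
(0,0): no bracket -> illegal
(0,1): flips 1 -> legal
(0,2): flips 2 -> legal
(0,3): flips 1 -> legal
(0,5): no bracket -> illegal
(1,0): flips 1 -> legal
(1,4): flips 1 -> legal
(1,5): no bracket -> illegal
(2,0): flips 2 -> legal
(2,5): flips 1 -> legal
(3,0): flips 1 -> legal
(3,5): no bracket -> illegal
(4,0): no bracket -> illegal
(4,1): no bracket -> illegal
(4,2): no bracket -> illegal
(4,5): flips 1 -> legal
(5,3): no bracket -> illegal
(5,4): flips 1 -> legal
(5,5): no bracket -> illegal
B mobility = 10
-- W to move --
(1,4): no bracket -> illegal
(2,5): no bracket -> illegal
(3,5): flips 1 -> legal
(4,1): no bracket -> illegal
(4,2): flips 2 -> legal
(4,5): flips 2 -> legal
(5,2): no bracket -> illegal
(5,3): flips 1 -> legal
(5,4): flips 2 -> legal
W mobility = 5

Answer: B=10 W=5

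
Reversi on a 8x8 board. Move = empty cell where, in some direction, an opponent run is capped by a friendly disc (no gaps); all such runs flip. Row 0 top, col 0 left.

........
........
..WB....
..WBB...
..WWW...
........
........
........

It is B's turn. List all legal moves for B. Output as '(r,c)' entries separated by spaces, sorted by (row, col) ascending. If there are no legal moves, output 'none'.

(1,1): flips 1 -> legal
(1,2): no bracket -> illegal
(1,3): no bracket -> illegal
(2,1): flips 1 -> legal
(3,1): flips 1 -> legal
(3,5): no bracket -> illegal
(4,1): flips 1 -> legal
(4,5): no bracket -> illegal
(5,1): flips 1 -> legal
(5,2): flips 1 -> legal
(5,3): flips 1 -> legal
(5,4): flips 1 -> legal
(5,5): flips 1 -> legal

Answer: (1,1) (2,1) (3,1) (4,1) (5,1) (5,2) (5,3) (5,4) (5,5)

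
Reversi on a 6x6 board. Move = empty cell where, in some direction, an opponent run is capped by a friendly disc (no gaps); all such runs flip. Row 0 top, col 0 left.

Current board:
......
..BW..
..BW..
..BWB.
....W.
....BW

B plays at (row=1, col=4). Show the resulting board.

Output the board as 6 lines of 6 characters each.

Place B at (1,4); scan 8 dirs for brackets.
Dir NW: first cell '.' (not opp) -> no flip
Dir N: first cell '.' (not opp) -> no flip
Dir NE: first cell '.' (not opp) -> no flip
Dir W: opp run (1,3) capped by B -> flip
Dir E: first cell '.' (not opp) -> no flip
Dir SW: opp run (2,3) capped by B -> flip
Dir S: first cell '.' (not opp) -> no flip
Dir SE: first cell '.' (not opp) -> no flip
All flips: (1,3) (2,3)

Answer: ......
..BBB.
..BB..
..BWB.
....W.
....BW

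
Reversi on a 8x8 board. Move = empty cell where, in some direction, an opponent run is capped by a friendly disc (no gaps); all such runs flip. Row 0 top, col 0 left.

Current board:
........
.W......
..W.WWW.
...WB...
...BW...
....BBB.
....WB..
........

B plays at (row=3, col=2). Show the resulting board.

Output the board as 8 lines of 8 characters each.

Place B at (3,2); scan 8 dirs for brackets.
Dir NW: first cell '.' (not opp) -> no flip
Dir N: opp run (2,2), next='.' -> no flip
Dir NE: first cell '.' (not opp) -> no flip
Dir W: first cell '.' (not opp) -> no flip
Dir E: opp run (3,3) capped by B -> flip
Dir SW: first cell '.' (not opp) -> no flip
Dir S: first cell '.' (not opp) -> no flip
Dir SE: first cell 'B' (not opp) -> no flip
All flips: (3,3)

Answer: ........
.W......
..W.WWW.
..BBB...
...BW...
....BBB.
....WB..
........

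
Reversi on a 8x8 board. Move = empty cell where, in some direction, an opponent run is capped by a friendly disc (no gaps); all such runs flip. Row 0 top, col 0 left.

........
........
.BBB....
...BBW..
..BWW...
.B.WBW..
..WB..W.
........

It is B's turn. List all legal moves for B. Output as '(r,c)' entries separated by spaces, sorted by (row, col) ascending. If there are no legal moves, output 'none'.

(2,4): no bracket -> illegal
(2,5): no bracket -> illegal
(2,6): no bracket -> illegal
(3,2): flips 1 -> legal
(3,6): flips 1 -> legal
(4,5): flips 2 -> legal
(4,6): no bracket -> illegal
(5,2): flips 2 -> legal
(5,6): flips 1 -> legal
(5,7): no bracket -> illegal
(6,1): flips 1 -> legal
(6,4): flips 1 -> legal
(6,5): no bracket -> illegal
(6,7): no bracket -> illegal
(7,1): no bracket -> illegal
(7,2): no bracket -> illegal
(7,3): flips 1 -> legal
(7,5): no bracket -> illegal
(7,6): no bracket -> illegal
(7,7): flips 3 -> legal

Answer: (3,2) (3,6) (4,5) (5,2) (5,6) (6,1) (6,4) (7,3) (7,7)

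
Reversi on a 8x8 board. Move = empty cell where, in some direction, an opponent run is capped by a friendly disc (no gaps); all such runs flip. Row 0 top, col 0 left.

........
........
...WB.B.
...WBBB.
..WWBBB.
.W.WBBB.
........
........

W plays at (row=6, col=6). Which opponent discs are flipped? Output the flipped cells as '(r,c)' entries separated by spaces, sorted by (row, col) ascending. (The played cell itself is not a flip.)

Dir NW: opp run (5,5) (4,4) capped by W -> flip
Dir N: opp run (5,6) (4,6) (3,6) (2,6), next='.' -> no flip
Dir NE: first cell '.' (not opp) -> no flip
Dir W: first cell '.' (not opp) -> no flip
Dir E: first cell '.' (not opp) -> no flip
Dir SW: first cell '.' (not opp) -> no flip
Dir S: first cell '.' (not opp) -> no flip
Dir SE: first cell '.' (not opp) -> no flip

Answer: (4,4) (5,5)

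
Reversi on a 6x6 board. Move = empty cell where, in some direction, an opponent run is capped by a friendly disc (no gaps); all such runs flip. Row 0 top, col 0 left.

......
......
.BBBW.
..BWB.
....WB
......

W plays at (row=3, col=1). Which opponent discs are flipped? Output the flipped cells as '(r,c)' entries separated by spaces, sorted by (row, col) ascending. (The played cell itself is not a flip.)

Answer: (3,2)

Derivation:
Dir NW: first cell '.' (not opp) -> no flip
Dir N: opp run (2,1), next='.' -> no flip
Dir NE: opp run (2,2), next='.' -> no flip
Dir W: first cell '.' (not opp) -> no flip
Dir E: opp run (3,2) capped by W -> flip
Dir SW: first cell '.' (not opp) -> no flip
Dir S: first cell '.' (not opp) -> no flip
Dir SE: first cell '.' (not opp) -> no flip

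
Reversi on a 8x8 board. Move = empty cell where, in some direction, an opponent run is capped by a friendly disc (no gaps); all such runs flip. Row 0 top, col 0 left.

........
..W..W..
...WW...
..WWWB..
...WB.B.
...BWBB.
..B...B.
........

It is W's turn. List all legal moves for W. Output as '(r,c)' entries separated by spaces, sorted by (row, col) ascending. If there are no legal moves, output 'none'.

(2,5): no bracket -> illegal
(2,6): no bracket -> illegal
(3,6): flips 1 -> legal
(3,7): no bracket -> illegal
(4,2): no bracket -> illegal
(4,5): flips 1 -> legal
(4,7): no bracket -> illegal
(5,1): no bracket -> illegal
(5,2): flips 1 -> legal
(5,7): flips 4 -> legal
(6,1): no bracket -> illegal
(6,3): flips 1 -> legal
(6,4): no bracket -> illegal
(6,5): no bracket -> illegal
(6,7): no bracket -> illegal
(7,1): no bracket -> illegal
(7,2): no bracket -> illegal
(7,3): no bracket -> illegal
(7,5): no bracket -> illegal
(7,6): no bracket -> illegal
(7,7): flips 3 -> legal

Answer: (3,6) (4,5) (5,2) (5,7) (6,3) (7,7)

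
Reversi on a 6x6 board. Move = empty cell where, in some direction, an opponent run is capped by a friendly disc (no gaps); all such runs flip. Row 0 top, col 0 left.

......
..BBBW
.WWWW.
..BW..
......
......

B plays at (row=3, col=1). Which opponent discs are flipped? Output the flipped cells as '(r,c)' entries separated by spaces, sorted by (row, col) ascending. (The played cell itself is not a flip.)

Dir NW: first cell '.' (not opp) -> no flip
Dir N: opp run (2,1), next='.' -> no flip
Dir NE: opp run (2,2) capped by B -> flip
Dir W: first cell '.' (not opp) -> no flip
Dir E: first cell 'B' (not opp) -> no flip
Dir SW: first cell '.' (not opp) -> no flip
Dir S: first cell '.' (not opp) -> no flip
Dir SE: first cell '.' (not opp) -> no flip

Answer: (2,2)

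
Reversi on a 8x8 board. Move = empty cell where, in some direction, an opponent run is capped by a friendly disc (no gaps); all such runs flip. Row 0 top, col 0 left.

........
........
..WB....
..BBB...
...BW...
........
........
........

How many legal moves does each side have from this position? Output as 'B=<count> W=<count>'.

Answer: B=6 W=2

Derivation:
-- B to move --
(1,1): flips 1 -> legal
(1,2): flips 1 -> legal
(1,3): no bracket -> illegal
(2,1): flips 1 -> legal
(3,1): no bracket -> illegal
(3,5): no bracket -> illegal
(4,5): flips 1 -> legal
(5,3): no bracket -> illegal
(5,4): flips 1 -> legal
(5,5): flips 1 -> legal
B mobility = 6
-- W to move --
(1,2): no bracket -> illegal
(1,3): no bracket -> illegal
(1,4): no bracket -> illegal
(2,1): no bracket -> illegal
(2,4): flips 2 -> legal
(2,5): no bracket -> illegal
(3,1): no bracket -> illegal
(3,5): no bracket -> illegal
(4,1): no bracket -> illegal
(4,2): flips 2 -> legal
(4,5): no bracket -> illegal
(5,2): no bracket -> illegal
(5,3): no bracket -> illegal
(5,4): no bracket -> illegal
W mobility = 2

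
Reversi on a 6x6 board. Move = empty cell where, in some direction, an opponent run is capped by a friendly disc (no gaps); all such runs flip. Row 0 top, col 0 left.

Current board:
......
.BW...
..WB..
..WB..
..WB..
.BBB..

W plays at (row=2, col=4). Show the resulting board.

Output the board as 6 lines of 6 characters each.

Place W at (2,4); scan 8 dirs for brackets.
Dir NW: first cell '.' (not opp) -> no flip
Dir N: first cell '.' (not opp) -> no flip
Dir NE: first cell '.' (not opp) -> no flip
Dir W: opp run (2,3) capped by W -> flip
Dir E: first cell '.' (not opp) -> no flip
Dir SW: opp run (3,3) capped by W -> flip
Dir S: first cell '.' (not opp) -> no flip
Dir SE: first cell '.' (not opp) -> no flip
All flips: (2,3) (3,3)

Answer: ......
.BW...
..WWW.
..WW..
..WB..
.BBB..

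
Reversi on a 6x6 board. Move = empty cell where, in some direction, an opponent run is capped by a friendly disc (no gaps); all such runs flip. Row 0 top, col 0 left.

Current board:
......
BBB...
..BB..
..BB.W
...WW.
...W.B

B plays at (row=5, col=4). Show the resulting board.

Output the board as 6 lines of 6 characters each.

Answer: ......
BBB...
..BB..
..BB.W
...BW.
...WBB

Derivation:
Place B at (5,4); scan 8 dirs for brackets.
Dir NW: opp run (4,3) capped by B -> flip
Dir N: opp run (4,4), next='.' -> no flip
Dir NE: first cell '.' (not opp) -> no flip
Dir W: opp run (5,3), next='.' -> no flip
Dir E: first cell 'B' (not opp) -> no flip
Dir SW: edge -> no flip
Dir S: edge -> no flip
Dir SE: edge -> no flip
All flips: (4,3)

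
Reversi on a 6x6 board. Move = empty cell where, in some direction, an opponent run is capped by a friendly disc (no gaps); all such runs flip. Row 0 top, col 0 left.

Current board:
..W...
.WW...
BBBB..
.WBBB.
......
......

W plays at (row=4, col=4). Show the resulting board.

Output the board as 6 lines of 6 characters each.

Place W at (4,4); scan 8 dirs for brackets.
Dir NW: opp run (3,3) (2,2) capped by W -> flip
Dir N: opp run (3,4), next='.' -> no flip
Dir NE: first cell '.' (not opp) -> no flip
Dir W: first cell '.' (not opp) -> no flip
Dir E: first cell '.' (not opp) -> no flip
Dir SW: first cell '.' (not opp) -> no flip
Dir S: first cell '.' (not opp) -> no flip
Dir SE: first cell '.' (not opp) -> no flip
All flips: (2,2) (3,3)

Answer: ..W...
.WW...
BBWB..
.WBWB.
....W.
......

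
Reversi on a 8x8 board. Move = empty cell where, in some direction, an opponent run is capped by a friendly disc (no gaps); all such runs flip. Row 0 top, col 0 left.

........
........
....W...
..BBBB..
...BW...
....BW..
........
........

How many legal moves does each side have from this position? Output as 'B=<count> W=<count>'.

-- B to move --
(1,3): flips 1 -> legal
(1,4): flips 1 -> legal
(1,5): flips 1 -> legal
(2,3): no bracket -> illegal
(2,5): no bracket -> illegal
(4,5): flips 1 -> legal
(4,6): no bracket -> illegal
(5,3): flips 1 -> legal
(5,6): flips 1 -> legal
(6,4): no bracket -> illegal
(6,5): no bracket -> illegal
(6,6): flips 2 -> legal
B mobility = 7
-- W to move --
(2,1): no bracket -> illegal
(2,2): flips 1 -> legal
(2,3): no bracket -> illegal
(2,5): no bracket -> illegal
(2,6): flips 1 -> legal
(3,1): no bracket -> illegal
(3,6): no bracket -> illegal
(4,1): no bracket -> illegal
(4,2): flips 2 -> legal
(4,5): no bracket -> illegal
(4,6): flips 1 -> legal
(5,2): no bracket -> illegal
(5,3): flips 1 -> legal
(6,3): no bracket -> illegal
(6,4): flips 1 -> legal
(6,5): no bracket -> illegal
W mobility = 6

Answer: B=7 W=6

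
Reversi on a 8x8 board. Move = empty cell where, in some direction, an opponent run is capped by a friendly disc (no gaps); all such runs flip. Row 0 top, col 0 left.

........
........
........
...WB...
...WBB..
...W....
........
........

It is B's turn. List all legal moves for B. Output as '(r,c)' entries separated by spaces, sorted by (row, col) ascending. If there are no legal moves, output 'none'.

(2,2): flips 1 -> legal
(2,3): no bracket -> illegal
(2,4): no bracket -> illegal
(3,2): flips 1 -> legal
(4,2): flips 1 -> legal
(5,2): flips 1 -> legal
(5,4): no bracket -> illegal
(6,2): flips 1 -> legal
(6,3): no bracket -> illegal
(6,4): no bracket -> illegal

Answer: (2,2) (3,2) (4,2) (5,2) (6,2)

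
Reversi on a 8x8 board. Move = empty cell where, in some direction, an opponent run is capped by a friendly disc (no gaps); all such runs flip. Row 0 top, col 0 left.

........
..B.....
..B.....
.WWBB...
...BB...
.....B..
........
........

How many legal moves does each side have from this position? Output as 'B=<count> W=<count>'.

Answer: B=4 W=4

Derivation:
-- B to move --
(2,0): no bracket -> illegal
(2,1): flips 1 -> legal
(2,3): no bracket -> illegal
(3,0): flips 2 -> legal
(4,0): flips 1 -> legal
(4,1): no bracket -> illegal
(4,2): flips 1 -> legal
B mobility = 4
-- W to move --
(0,1): no bracket -> illegal
(0,2): flips 2 -> legal
(0,3): no bracket -> illegal
(1,1): no bracket -> illegal
(1,3): flips 1 -> legal
(2,1): no bracket -> illegal
(2,3): no bracket -> illegal
(2,4): no bracket -> illegal
(2,5): no bracket -> illegal
(3,5): flips 2 -> legal
(4,2): no bracket -> illegal
(4,5): no bracket -> illegal
(4,6): no bracket -> illegal
(5,2): no bracket -> illegal
(5,3): no bracket -> illegal
(5,4): flips 1 -> legal
(5,6): no bracket -> illegal
(6,4): no bracket -> illegal
(6,5): no bracket -> illegal
(6,6): no bracket -> illegal
W mobility = 4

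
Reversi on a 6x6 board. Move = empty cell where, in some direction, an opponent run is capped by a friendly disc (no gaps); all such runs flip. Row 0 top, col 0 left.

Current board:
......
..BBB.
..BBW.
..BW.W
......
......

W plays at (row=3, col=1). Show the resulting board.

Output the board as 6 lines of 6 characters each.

Place W at (3,1); scan 8 dirs for brackets.
Dir NW: first cell '.' (not opp) -> no flip
Dir N: first cell '.' (not opp) -> no flip
Dir NE: opp run (2,2) (1,3), next='.' -> no flip
Dir W: first cell '.' (not opp) -> no flip
Dir E: opp run (3,2) capped by W -> flip
Dir SW: first cell '.' (not opp) -> no flip
Dir S: first cell '.' (not opp) -> no flip
Dir SE: first cell '.' (not opp) -> no flip
All flips: (3,2)

Answer: ......
..BBB.
..BBW.
.WWW.W
......
......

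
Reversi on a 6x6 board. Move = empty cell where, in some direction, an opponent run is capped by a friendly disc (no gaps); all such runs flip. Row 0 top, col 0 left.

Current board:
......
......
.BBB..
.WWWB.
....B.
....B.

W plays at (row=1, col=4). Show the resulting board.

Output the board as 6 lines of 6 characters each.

Answer: ......
....W.
.BBW..
.WWWB.
....B.
....B.

Derivation:
Place W at (1,4); scan 8 dirs for brackets.
Dir NW: first cell '.' (not opp) -> no flip
Dir N: first cell '.' (not opp) -> no flip
Dir NE: first cell '.' (not opp) -> no flip
Dir W: first cell '.' (not opp) -> no flip
Dir E: first cell '.' (not opp) -> no flip
Dir SW: opp run (2,3) capped by W -> flip
Dir S: first cell '.' (not opp) -> no flip
Dir SE: first cell '.' (not opp) -> no flip
All flips: (2,3)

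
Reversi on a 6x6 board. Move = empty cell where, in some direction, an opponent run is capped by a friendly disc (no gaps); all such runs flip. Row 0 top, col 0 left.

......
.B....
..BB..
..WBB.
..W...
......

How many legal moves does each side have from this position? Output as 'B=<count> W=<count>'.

Answer: B=4 W=4

Derivation:
-- B to move --
(2,1): no bracket -> illegal
(3,1): flips 1 -> legal
(4,1): flips 1 -> legal
(4,3): no bracket -> illegal
(5,1): flips 1 -> legal
(5,2): flips 2 -> legal
(5,3): no bracket -> illegal
B mobility = 4
-- W to move --
(0,0): no bracket -> illegal
(0,1): no bracket -> illegal
(0,2): no bracket -> illegal
(1,0): no bracket -> illegal
(1,2): flips 1 -> legal
(1,3): no bracket -> illegal
(1,4): flips 1 -> legal
(2,0): no bracket -> illegal
(2,1): no bracket -> illegal
(2,4): flips 1 -> legal
(2,5): no bracket -> illegal
(3,1): no bracket -> illegal
(3,5): flips 2 -> legal
(4,3): no bracket -> illegal
(4,4): no bracket -> illegal
(4,5): no bracket -> illegal
W mobility = 4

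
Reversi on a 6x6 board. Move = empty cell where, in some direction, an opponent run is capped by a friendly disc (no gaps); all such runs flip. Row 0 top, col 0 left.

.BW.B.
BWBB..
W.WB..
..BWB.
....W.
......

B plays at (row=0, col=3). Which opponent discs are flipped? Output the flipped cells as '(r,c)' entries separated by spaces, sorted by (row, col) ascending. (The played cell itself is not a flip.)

Answer: (0,2)

Derivation:
Dir NW: edge -> no flip
Dir N: edge -> no flip
Dir NE: edge -> no flip
Dir W: opp run (0,2) capped by B -> flip
Dir E: first cell 'B' (not opp) -> no flip
Dir SW: first cell 'B' (not opp) -> no flip
Dir S: first cell 'B' (not opp) -> no flip
Dir SE: first cell '.' (not opp) -> no flip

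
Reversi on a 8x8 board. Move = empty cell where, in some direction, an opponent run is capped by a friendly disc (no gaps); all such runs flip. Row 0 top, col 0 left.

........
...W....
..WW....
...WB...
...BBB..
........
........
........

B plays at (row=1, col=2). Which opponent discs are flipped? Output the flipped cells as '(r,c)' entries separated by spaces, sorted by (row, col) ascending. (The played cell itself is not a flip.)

Answer: (2,3)

Derivation:
Dir NW: first cell '.' (not opp) -> no flip
Dir N: first cell '.' (not opp) -> no flip
Dir NE: first cell '.' (not opp) -> no flip
Dir W: first cell '.' (not opp) -> no flip
Dir E: opp run (1,3), next='.' -> no flip
Dir SW: first cell '.' (not opp) -> no flip
Dir S: opp run (2,2), next='.' -> no flip
Dir SE: opp run (2,3) capped by B -> flip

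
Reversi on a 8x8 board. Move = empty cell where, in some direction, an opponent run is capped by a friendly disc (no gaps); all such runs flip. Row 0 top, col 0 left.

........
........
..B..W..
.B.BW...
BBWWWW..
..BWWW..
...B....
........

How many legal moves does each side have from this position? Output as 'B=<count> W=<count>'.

Answer: B=9 W=10

Derivation:
-- B to move --
(1,4): no bracket -> illegal
(1,5): no bracket -> illegal
(1,6): flips 3 -> legal
(2,3): no bracket -> illegal
(2,4): no bracket -> illegal
(2,6): no bracket -> illegal
(3,2): flips 1 -> legal
(3,5): flips 1 -> legal
(3,6): flips 2 -> legal
(4,6): flips 4 -> legal
(5,1): flips 1 -> legal
(5,6): flips 3 -> legal
(6,2): no bracket -> illegal
(6,4): flips 2 -> legal
(6,5): no bracket -> illegal
(6,6): flips 2 -> legal
B mobility = 9
-- W to move --
(1,1): flips 2 -> legal
(1,2): no bracket -> illegal
(1,3): no bracket -> illegal
(2,0): flips 1 -> legal
(2,1): no bracket -> illegal
(2,3): flips 1 -> legal
(2,4): flips 1 -> legal
(3,0): no bracket -> illegal
(3,2): flips 1 -> legal
(5,0): no bracket -> illegal
(5,1): flips 1 -> legal
(6,1): flips 1 -> legal
(6,2): flips 1 -> legal
(6,4): no bracket -> illegal
(7,2): flips 1 -> legal
(7,3): flips 1 -> legal
(7,4): no bracket -> illegal
W mobility = 10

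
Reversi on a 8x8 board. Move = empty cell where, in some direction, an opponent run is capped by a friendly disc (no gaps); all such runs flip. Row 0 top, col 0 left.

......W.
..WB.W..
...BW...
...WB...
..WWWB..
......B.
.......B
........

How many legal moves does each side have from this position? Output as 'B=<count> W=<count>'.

Answer: B=10 W=7

Derivation:
-- B to move --
(0,1): flips 1 -> legal
(0,2): no bracket -> illegal
(0,3): no bracket -> illegal
(0,4): no bracket -> illegal
(0,5): no bracket -> illegal
(0,7): no bracket -> illegal
(1,1): flips 1 -> legal
(1,4): flips 1 -> legal
(1,6): no bracket -> illegal
(1,7): no bracket -> illegal
(2,1): no bracket -> illegal
(2,2): no bracket -> illegal
(2,5): flips 1 -> legal
(2,6): no bracket -> illegal
(3,1): no bracket -> illegal
(3,2): flips 1 -> legal
(3,5): flips 1 -> legal
(4,1): flips 3 -> legal
(5,1): no bracket -> illegal
(5,2): flips 1 -> legal
(5,3): flips 2 -> legal
(5,4): flips 1 -> legal
(5,5): no bracket -> illegal
B mobility = 10
-- W to move --
(0,2): flips 1 -> legal
(0,3): flips 2 -> legal
(0,4): no bracket -> illegal
(1,4): flips 1 -> legal
(2,2): flips 1 -> legal
(2,5): flips 1 -> legal
(3,2): no bracket -> illegal
(3,5): flips 1 -> legal
(3,6): no bracket -> illegal
(4,6): flips 1 -> legal
(4,7): no bracket -> illegal
(5,4): no bracket -> illegal
(5,5): no bracket -> illegal
(5,7): no bracket -> illegal
(6,5): no bracket -> illegal
(6,6): no bracket -> illegal
(7,6): no bracket -> illegal
(7,7): no bracket -> illegal
W mobility = 7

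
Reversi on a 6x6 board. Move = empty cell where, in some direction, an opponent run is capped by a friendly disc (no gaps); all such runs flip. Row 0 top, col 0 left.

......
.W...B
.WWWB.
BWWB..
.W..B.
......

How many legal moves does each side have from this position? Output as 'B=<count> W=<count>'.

Answer: B=5 W=4

Derivation:
-- B to move --
(0,0): flips 2 -> legal
(0,1): no bracket -> illegal
(0,2): no bracket -> illegal
(1,0): no bracket -> illegal
(1,2): flips 1 -> legal
(1,3): flips 1 -> legal
(1,4): no bracket -> illegal
(2,0): flips 3 -> legal
(3,4): no bracket -> illegal
(4,0): no bracket -> illegal
(4,2): no bracket -> illegal
(4,3): no bracket -> illegal
(5,0): no bracket -> illegal
(5,1): no bracket -> illegal
(5,2): flips 1 -> legal
B mobility = 5
-- W to move --
(0,4): no bracket -> illegal
(0,5): no bracket -> illegal
(1,3): no bracket -> illegal
(1,4): no bracket -> illegal
(2,0): no bracket -> illegal
(2,5): flips 1 -> legal
(3,4): flips 1 -> legal
(3,5): no bracket -> illegal
(4,0): no bracket -> illegal
(4,2): no bracket -> illegal
(4,3): flips 1 -> legal
(4,5): no bracket -> illegal
(5,3): no bracket -> illegal
(5,4): no bracket -> illegal
(5,5): flips 2 -> legal
W mobility = 4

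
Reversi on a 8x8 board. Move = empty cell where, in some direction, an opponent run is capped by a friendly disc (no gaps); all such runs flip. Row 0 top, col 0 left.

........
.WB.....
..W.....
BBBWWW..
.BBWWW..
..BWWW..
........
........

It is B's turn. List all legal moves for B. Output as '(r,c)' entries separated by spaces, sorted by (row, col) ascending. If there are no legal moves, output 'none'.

(0,0): no bracket -> illegal
(0,1): no bracket -> illegal
(0,2): no bracket -> illegal
(1,0): flips 1 -> legal
(1,3): flips 1 -> legal
(2,0): no bracket -> illegal
(2,1): no bracket -> illegal
(2,3): no bracket -> illegal
(2,4): flips 1 -> legal
(2,5): flips 2 -> legal
(2,6): no bracket -> illegal
(3,6): flips 3 -> legal
(4,6): flips 3 -> legal
(5,6): flips 3 -> legal
(6,2): no bracket -> illegal
(6,3): no bracket -> illegal
(6,4): flips 1 -> legal
(6,5): flips 2 -> legal
(6,6): no bracket -> illegal

Answer: (1,0) (1,3) (2,4) (2,5) (3,6) (4,6) (5,6) (6,4) (6,5)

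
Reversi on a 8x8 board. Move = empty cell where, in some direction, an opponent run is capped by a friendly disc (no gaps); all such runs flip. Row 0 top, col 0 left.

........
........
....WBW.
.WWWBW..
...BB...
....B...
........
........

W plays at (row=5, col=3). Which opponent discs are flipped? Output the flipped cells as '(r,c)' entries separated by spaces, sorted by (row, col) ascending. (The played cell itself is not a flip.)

Dir NW: first cell '.' (not opp) -> no flip
Dir N: opp run (4,3) capped by W -> flip
Dir NE: opp run (4,4) capped by W -> flip
Dir W: first cell '.' (not opp) -> no flip
Dir E: opp run (5,4), next='.' -> no flip
Dir SW: first cell '.' (not opp) -> no flip
Dir S: first cell '.' (not opp) -> no flip
Dir SE: first cell '.' (not opp) -> no flip

Answer: (4,3) (4,4)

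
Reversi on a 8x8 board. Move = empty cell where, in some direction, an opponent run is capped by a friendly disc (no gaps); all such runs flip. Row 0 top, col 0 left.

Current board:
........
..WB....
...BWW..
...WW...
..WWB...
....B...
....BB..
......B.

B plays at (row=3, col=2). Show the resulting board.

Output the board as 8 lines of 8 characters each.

Place B at (3,2); scan 8 dirs for brackets.
Dir NW: first cell '.' (not opp) -> no flip
Dir N: first cell '.' (not opp) -> no flip
Dir NE: first cell 'B' (not opp) -> no flip
Dir W: first cell '.' (not opp) -> no flip
Dir E: opp run (3,3) (3,4), next='.' -> no flip
Dir SW: first cell '.' (not opp) -> no flip
Dir S: opp run (4,2), next='.' -> no flip
Dir SE: opp run (4,3) capped by B -> flip
All flips: (4,3)

Answer: ........
..WB....
...BWW..
..BWW...
..WBB...
....B...
....BB..
......B.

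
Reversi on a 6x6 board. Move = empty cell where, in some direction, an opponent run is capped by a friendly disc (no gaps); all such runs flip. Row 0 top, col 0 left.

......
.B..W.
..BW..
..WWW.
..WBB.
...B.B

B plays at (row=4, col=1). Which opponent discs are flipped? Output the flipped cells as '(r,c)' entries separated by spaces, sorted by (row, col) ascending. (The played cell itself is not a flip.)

Answer: (4,2)

Derivation:
Dir NW: first cell '.' (not opp) -> no flip
Dir N: first cell '.' (not opp) -> no flip
Dir NE: opp run (3,2) (2,3) (1,4), next='.' -> no flip
Dir W: first cell '.' (not opp) -> no flip
Dir E: opp run (4,2) capped by B -> flip
Dir SW: first cell '.' (not opp) -> no flip
Dir S: first cell '.' (not opp) -> no flip
Dir SE: first cell '.' (not opp) -> no flip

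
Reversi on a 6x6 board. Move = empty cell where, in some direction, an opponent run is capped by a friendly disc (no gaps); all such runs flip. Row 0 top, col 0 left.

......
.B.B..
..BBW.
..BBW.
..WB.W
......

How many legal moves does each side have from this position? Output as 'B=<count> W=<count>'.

Answer: B=6 W=6

Derivation:
-- B to move --
(1,4): no bracket -> illegal
(1,5): flips 1 -> legal
(2,5): flips 2 -> legal
(3,1): no bracket -> illegal
(3,5): flips 2 -> legal
(4,1): flips 1 -> legal
(4,4): no bracket -> illegal
(5,1): flips 1 -> legal
(5,2): flips 1 -> legal
(5,3): no bracket -> illegal
(5,4): no bracket -> illegal
(5,5): no bracket -> illegal
B mobility = 6
-- W to move --
(0,0): no bracket -> illegal
(0,1): no bracket -> illegal
(0,2): flips 1 -> legal
(0,3): no bracket -> illegal
(0,4): no bracket -> illegal
(1,0): no bracket -> illegal
(1,2): flips 3 -> legal
(1,4): no bracket -> illegal
(2,0): no bracket -> illegal
(2,1): flips 2 -> legal
(3,1): flips 2 -> legal
(4,1): no bracket -> illegal
(4,4): flips 1 -> legal
(5,2): flips 1 -> legal
(5,3): no bracket -> illegal
(5,4): no bracket -> illegal
W mobility = 6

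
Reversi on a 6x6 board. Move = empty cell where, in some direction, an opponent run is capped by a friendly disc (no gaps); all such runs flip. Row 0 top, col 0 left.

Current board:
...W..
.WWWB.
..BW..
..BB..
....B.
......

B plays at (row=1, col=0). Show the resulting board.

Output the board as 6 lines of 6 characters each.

Answer: ...W..
BBBBB.
..BW..
..BB..
....B.
......

Derivation:
Place B at (1,0); scan 8 dirs for brackets.
Dir NW: edge -> no flip
Dir N: first cell '.' (not opp) -> no flip
Dir NE: first cell '.' (not opp) -> no flip
Dir W: edge -> no flip
Dir E: opp run (1,1) (1,2) (1,3) capped by B -> flip
Dir SW: edge -> no flip
Dir S: first cell '.' (not opp) -> no flip
Dir SE: first cell '.' (not opp) -> no flip
All flips: (1,1) (1,2) (1,3)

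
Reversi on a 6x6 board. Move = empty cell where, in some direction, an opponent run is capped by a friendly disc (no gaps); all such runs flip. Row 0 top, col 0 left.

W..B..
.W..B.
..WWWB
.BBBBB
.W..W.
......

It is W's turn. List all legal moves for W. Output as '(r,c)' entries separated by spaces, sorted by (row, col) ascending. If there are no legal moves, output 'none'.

(0,2): no bracket -> illegal
(0,4): flips 1 -> legal
(0,5): flips 1 -> legal
(1,2): no bracket -> illegal
(1,3): no bracket -> illegal
(1,5): no bracket -> illegal
(2,0): no bracket -> illegal
(2,1): flips 1 -> legal
(3,0): no bracket -> illegal
(4,0): flips 1 -> legal
(4,2): flips 2 -> legal
(4,3): flips 1 -> legal
(4,5): flips 1 -> legal

Answer: (0,4) (0,5) (2,1) (4,0) (4,2) (4,3) (4,5)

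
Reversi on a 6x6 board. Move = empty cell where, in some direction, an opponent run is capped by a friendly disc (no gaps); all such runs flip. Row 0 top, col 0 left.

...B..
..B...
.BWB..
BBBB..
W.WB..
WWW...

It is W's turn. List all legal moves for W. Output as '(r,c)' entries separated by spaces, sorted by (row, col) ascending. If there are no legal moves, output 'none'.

Answer: (0,2) (2,0) (2,4) (3,4) (4,4)

Derivation:
(0,1): no bracket -> illegal
(0,2): flips 1 -> legal
(0,4): no bracket -> illegal
(1,0): no bracket -> illegal
(1,1): no bracket -> illegal
(1,3): no bracket -> illegal
(1,4): no bracket -> illegal
(2,0): flips 3 -> legal
(2,4): flips 2 -> legal
(3,4): flips 1 -> legal
(4,1): no bracket -> illegal
(4,4): flips 2 -> legal
(5,3): no bracket -> illegal
(5,4): no bracket -> illegal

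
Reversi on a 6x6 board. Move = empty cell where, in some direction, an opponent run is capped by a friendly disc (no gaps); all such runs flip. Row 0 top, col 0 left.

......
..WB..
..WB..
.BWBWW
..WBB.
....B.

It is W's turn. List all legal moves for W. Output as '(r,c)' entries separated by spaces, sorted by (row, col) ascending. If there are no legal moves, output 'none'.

(0,2): no bracket -> illegal
(0,3): no bracket -> illegal
(0,4): flips 1 -> legal
(1,4): flips 2 -> legal
(2,0): flips 1 -> legal
(2,1): no bracket -> illegal
(2,4): flips 2 -> legal
(3,0): flips 1 -> legal
(4,0): flips 1 -> legal
(4,1): no bracket -> illegal
(4,5): flips 2 -> legal
(5,2): flips 1 -> legal
(5,3): flips 1 -> legal
(5,5): flips 2 -> legal

Answer: (0,4) (1,4) (2,0) (2,4) (3,0) (4,0) (4,5) (5,2) (5,3) (5,5)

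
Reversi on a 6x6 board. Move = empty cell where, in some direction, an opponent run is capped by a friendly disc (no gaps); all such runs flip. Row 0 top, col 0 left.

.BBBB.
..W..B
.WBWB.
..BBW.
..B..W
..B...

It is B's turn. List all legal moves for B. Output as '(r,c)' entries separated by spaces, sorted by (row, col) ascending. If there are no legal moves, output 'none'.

Answer: (1,0) (1,3) (1,4) (2,0) (3,0) (3,5) (4,4)

Derivation:
(1,0): flips 1 -> legal
(1,1): no bracket -> illegal
(1,3): flips 1 -> legal
(1,4): flips 1 -> legal
(2,0): flips 1 -> legal
(2,5): no bracket -> illegal
(3,0): flips 2 -> legal
(3,1): no bracket -> illegal
(3,5): flips 1 -> legal
(4,3): no bracket -> illegal
(4,4): flips 1 -> legal
(5,4): no bracket -> illegal
(5,5): no bracket -> illegal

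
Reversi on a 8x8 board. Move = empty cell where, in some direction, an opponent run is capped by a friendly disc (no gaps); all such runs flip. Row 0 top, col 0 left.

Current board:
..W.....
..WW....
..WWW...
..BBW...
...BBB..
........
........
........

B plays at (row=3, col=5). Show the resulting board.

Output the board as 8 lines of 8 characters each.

Answer: ..W.....
..WW....
..WWW...
..BBBB..
...BBB..
........
........
........

Derivation:
Place B at (3,5); scan 8 dirs for brackets.
Dir NW: opp run (2,4) (1,3) (0,2), next=edge -> no flip
Dir N: first cell '.' (not opp) -> no flip
Dir NE: first cell '.' (not opp) -> no flip
Dir W: opp run (3,4) capped by B -> flip
Dir E: first cell '.' (not opp) -> no flip
Dir SW: first cell 'B' (not opp) -> no flip
Dir S: first cell 'B' (not opp) -> no flip
Dir SE: first cell '.' (not opp) -> no flip
All flips: (3,4)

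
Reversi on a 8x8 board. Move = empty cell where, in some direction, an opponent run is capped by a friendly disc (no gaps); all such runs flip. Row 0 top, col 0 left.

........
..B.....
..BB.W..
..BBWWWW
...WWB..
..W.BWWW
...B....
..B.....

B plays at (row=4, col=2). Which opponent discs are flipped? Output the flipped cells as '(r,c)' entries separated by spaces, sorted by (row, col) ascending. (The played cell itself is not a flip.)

Answer: (4,3) (4,4)

Derivation:
Dir NW: first cell '.' (not opp) -> no flip
Dir N: first cell 'B' (not opp) -> no flip
Dir NE: first cell 'B' (not opp) -> no flip
Dir W: first cell '.' (not opp) -> no flip
Dir E: opp run (4,3) (4,4) capped by B -> flip
Dir SW: first cell '.' (not opp) -> no flip
Dir S: opp run (5,2), next='.' -> no flip
Dir SE: first cell '.' (not opp) -> no flip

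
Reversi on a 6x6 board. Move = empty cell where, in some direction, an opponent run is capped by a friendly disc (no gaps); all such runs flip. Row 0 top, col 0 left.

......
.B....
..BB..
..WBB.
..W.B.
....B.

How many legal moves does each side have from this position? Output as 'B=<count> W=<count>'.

Answer: B=4 W=4

Derivation:
-- B to move --
(2,1): no bracket -> illegal
(3,1): flips 1 -> legal
(4,1): flips 1 -> legal
(4,3): no bracket -> illegal
(5,1): flips 1 -> legal
(5,2): flips 2 -> legal
(5,3): no bracket -> illegal
B mobility = 4
-- W to move --
(0,0): no bracket -> illegal
(0,1): no bracket -> illegal
(0,2): no bracket -> illegal
(1,0): no bracket -> illegal
(1,2): flips 1 -> legal
(1,3): no bracket -> illegal
(1,4): flips 1 -> legal
(2,0): no bracket -> illegal
(2,1): no bracket -> illegal
(2,4): flips 1 -> legal
(2,5): no bracket -> illegal
(3,1): no bracket -> illegal
(3,5): flips 2 -> legal
(4,3): no bracket -> illegal
(4,5): no bracket -> illegal
(5,3): no bracket -> illegal
(5,5): no bracket -> illegal
W mobility = 4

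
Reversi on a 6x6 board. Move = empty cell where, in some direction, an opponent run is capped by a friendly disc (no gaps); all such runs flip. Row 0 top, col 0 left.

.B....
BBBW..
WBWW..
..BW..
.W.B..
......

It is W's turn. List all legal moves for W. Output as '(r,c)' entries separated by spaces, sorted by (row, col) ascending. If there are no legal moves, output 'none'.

Answer: (0,0) (0,2) (3,1) (4,2) (5,3)

Derivation:
(0,0): flips 2 -> legal
(0,2): flips 2 -> legal
(0,3): no bracket -> illegal
(3,0): no bracket -> illegal
(3,1): flips 1 -> legal
(3,4): no bracket -> illegal
(4,2): flips 1 -> legal
(4,4): no bracket -> illegal
(5,2): no bracket -> illegal
(5,3): flips 1 -> legal
(5,4): no bracket -> illegal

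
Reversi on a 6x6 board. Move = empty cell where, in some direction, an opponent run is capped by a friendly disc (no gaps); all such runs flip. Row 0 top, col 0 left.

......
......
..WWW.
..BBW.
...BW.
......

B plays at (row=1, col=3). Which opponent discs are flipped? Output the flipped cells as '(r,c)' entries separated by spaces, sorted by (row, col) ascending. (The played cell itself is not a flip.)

Dir NW: first cell '.' (not opp) -> no flip
Dir N: first cell '.' (not opp) -> no flip
Dir NE: first cell '.' (not opp) -> no flip
Dir W: first cell '.' (not opp) -> no flip
Dir E: first cell '.' (not opp) -> no flip
Dir SW: opp run (2,2), next='.' -> no flip
Dir S: opp run (2,3) capped by B -> flip
Dir SE: opp run (2,4), next='.' -> no flip

Answer: (2,3)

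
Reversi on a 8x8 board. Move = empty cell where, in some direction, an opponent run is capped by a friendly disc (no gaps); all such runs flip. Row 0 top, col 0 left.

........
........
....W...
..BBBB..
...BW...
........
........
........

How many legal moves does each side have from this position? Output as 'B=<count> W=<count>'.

Answer: B=7 W=4

Derivation:
-- B to move --
(1,3): flips 1 -> legal
(1,4): flips 1 -> legal
(1,5): flips 1 -> legal
(2,3): no bracket -> illegal
(2,5): no bracket -> illegal
(4,5): flips 1 -> legal
(5,3): flips 1 -> legal
(5,4): flips 1 -> legal
(5,5): flips 1 -> legal
B mobility = 7
-- W to move --
(2,1): no bracket -> illegal
(2,2): flips 1 -> legal
(2,3): no bracket -> illegal
(2,5): no bracket -> illegal
(2,6): flips 1 -> legal
(3,1): no bracket -> illegal
(3,6): no bracket -> illegal
(4,1): no bracket -> illegal
(4,2): flips 2 -> legal
(4,5): no bracket -> illegal
(4,6): flips 1 -> legal
(5,2): no bracket -> illegal
(5,3): no bracket -> illegal
(5,4): no bracket -> illegal
W mobility = 4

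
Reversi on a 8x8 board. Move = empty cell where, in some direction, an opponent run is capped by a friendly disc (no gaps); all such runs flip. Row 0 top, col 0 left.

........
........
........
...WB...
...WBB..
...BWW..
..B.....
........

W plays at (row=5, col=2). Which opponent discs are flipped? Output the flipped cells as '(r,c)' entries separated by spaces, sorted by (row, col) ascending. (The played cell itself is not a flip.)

Dir NW: first cell '.' (not opp) -> no flip
Dir N: first cell '.' (not opp) -> no flip
Dir NE: first cell 'W' (not opp) -> no flip
Dir W: first cell '.' (not opp) -> no flip
Dir E: opp run (5,3) capped by W -> flip
Dir SW: first cell '.' (not opp) -> no flip
Dir S: opp run (6,2), next='.' -> no flip
Dir SE: first cell '.' (not opp) -> no flip

Answer: (5,3)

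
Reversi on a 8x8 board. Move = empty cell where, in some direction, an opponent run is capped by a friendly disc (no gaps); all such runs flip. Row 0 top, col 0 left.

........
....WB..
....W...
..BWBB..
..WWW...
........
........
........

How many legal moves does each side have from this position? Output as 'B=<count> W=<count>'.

Answer: B=6 W=9

Derivation:
-- B to move --
(0,3): no bracket -> illegal
(0,4): flips 2 -> legal
(0,5): no bracket -> illegal
(1,3): flips 2 -> legal
(2,2): no bracket -> illegal
(2,3): no bracket -> illegal
(2,5): no bracket -> illegal
(3,1): no bracket -> illegal
(4,1): no bracket -> illegal
(4,5): no bracket -> illegal
(5,1): flips 3 -> legal
(5,2): flips 2 -> legal
(5,3): flips 1 -> legal
(5,4): flips 2 -> legal
(5,5): no bracket -> illegal
B mobility = 6
-- W to move --
(0,4): no bracket -> illegal
(0,5): no bracket -> illegal
(0,6): flips 1 -> legal
(1,6): flips 1 -> legal
(2,1): flips 1 -> legal
(2,2): flips 1 -> legal
(2,3): no bracket -> illegal
(2,5): flips 1 -> legal
(2,6): flips 1 -> legal
(3,1): flips 1 -> legal
(3,6): flips 2 -> legal
(4,1): no bracket -> illegal
(4,5): no bracket -> illegal
(4,6): flips 1 -> legal
W mobility = 9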